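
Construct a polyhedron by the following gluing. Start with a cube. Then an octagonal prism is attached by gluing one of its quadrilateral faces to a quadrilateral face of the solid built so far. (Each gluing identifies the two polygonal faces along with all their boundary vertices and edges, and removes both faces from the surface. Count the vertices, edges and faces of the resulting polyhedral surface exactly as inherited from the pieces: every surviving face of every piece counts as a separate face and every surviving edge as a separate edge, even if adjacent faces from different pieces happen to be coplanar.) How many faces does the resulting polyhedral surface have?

14

A cube: V=8, E=12, F=6.
Attach an octagonal prism (V=16, E=24, F=10) along a 4-gon: merge 4 vertices and 4 edges, delete both glued faces → V=20, E=32, F=14.
Check: V − E + F = 20 − 32 + 14 = 2.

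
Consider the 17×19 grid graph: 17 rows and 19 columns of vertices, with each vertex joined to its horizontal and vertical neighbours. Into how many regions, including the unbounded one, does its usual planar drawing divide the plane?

289

The grid has V = 17·19 = 323 vertices and E = 17·18 + 19·16 = 610 edges.
F = 2 − V + E = 2 − 323 + 610 = 289.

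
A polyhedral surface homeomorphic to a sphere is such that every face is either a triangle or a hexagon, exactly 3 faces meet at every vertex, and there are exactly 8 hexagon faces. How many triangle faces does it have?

4

Let x be the number of triangles; then F = 8 + x.
Edge–face incidences: 2E = 6·8 + 3·x = 48 + 3x.
Every vertex has degree 3, so 3V = 2E.
Euler: V − E + F = 2 ⇒ (2E)/3 − E + (8 + x) = 2.
Multiply by 6: 2·(2E) − 3·(2E) + 6·(8 + x) = 12, i.e. 48 + 6x − (48 + 3x) = 12.
Collecting terms: 3x = 12, so x = 4.
Then 2E = 48 + 3·4 = 60, so E = 30, V = 2E/3 = 20, F = 8 + 4 = 12.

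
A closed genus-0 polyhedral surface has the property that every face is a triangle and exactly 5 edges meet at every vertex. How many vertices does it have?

Each face has 3 edges and each edge borders two faces, so 2E = 3F.
Each vertex has degree 5, so 5V = 2E and hence V = 3F/5.
Euler: V − E + F = 2 ⇒ (3F/5) − (3F/2) + F = 2.
Multiply by 10: (6 − 15 + 10)F = 20, i.e. 1F = 20.
So F = 20, E = 3·20/2 = 30, V = 3·20/5 = 12.

12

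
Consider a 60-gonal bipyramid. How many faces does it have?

A bipyramid over an n-gon has 2n triangular faces and n + 2 vertices: V = 60 + 2 = 62, E = 3·60 = 180, F = 2·60 = 120.
Check: V − E + F = 62 − 180 + 120 = 2.

120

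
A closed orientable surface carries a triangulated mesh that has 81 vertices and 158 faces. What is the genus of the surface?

Every face is a triangle, so 2E = 3·158 = 474, giving E = 237.
χ = V − E + F = 81 − 237 + 158 = 2.
For a closed orientable surface χ = 2 − 2g, so g = (2 − (2))/2 = 0.

0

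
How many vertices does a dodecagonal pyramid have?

A pyramid on an n-gon base has one n-gon and n triangles: V = 12 + 1 = 13, E = 2·12 = 24, F = 12 + 1 = 13.
Check: V − E + F = 13 − 24 + 13 = 2.

13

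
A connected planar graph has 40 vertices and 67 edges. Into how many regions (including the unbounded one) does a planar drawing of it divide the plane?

29

Euler's formula for a connected plane graph: V − E + F = 2, so F = 2 − 40 + 67 = 29.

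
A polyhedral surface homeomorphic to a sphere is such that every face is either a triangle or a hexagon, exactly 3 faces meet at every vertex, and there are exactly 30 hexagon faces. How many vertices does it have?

64

Let x be the number of triangles; then F = 30 + x.
Edge–face incidences: 2E = 6·30 + 3·x = 180 + 3x.
Every vertex has degree 3, so 3V = 2E.
Euler: V − E + F = 2 ⇒ (2E)/3 − E + (30 + x) = 2.
Multiply by 6: 2·(2E) − 3·(2E) + 6·(30 + x) = 12, i.e. 180 + 6x − (180 + 3x) = 12.
Collecting terms: 3x = 12, so x = 4.
Then 2E = 180 + 3·4 = 192, so E = 96, V = 2E/3 = 64, F = 30 + 4 = 34.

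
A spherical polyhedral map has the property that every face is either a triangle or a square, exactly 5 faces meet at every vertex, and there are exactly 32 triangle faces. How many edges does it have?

60

Let x be the number of squares; then F = 32 + x.
Edge–face incidences: 2E = 3·32 + 4·x = 96 + 4x.
Every vertex has degree 5, so 5V = 2E.
Euler: V − E + F = 2 ⇒ (2E)/5 − E + (32 + x) = 2.
Multiply by 10: 2·(2E) − 5·(2E) + 10·(32 + x) = 20, i.e. 320 + 10x − 3·(96 + 4x) = 20.
Collecting terms: −2x + 32 = 20, so −2x = −12, so x = 6.
Then 2E = 96 + 4·6 = 120, so E = 60, V = 2E/5 = 24, F = 32 + 6 = 38.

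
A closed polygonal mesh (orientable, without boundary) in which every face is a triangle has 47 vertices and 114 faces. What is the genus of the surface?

6

Every face is a triangle, so 2E = 3·114 = 342, giving E = 171.
χ = V − E + F = 47 − 171 + 114 = -10.
For a closed orientable surface χ = 2 − 2g, so g = (2 − (-10))/2 = 6.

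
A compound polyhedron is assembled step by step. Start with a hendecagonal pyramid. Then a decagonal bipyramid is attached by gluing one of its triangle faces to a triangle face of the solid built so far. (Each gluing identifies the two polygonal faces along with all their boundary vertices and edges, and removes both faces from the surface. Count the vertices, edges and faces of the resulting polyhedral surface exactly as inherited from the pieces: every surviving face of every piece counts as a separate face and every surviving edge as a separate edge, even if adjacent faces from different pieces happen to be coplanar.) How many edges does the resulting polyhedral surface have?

A hendecagonal pyramid: V=12, E=22, F=12.
Attach a decagonal bipyramid (V=12, E=30, F=20) along a 3-gon: merge 3 vertices and 3 edges, delete both glued faces → V=21, E=49, F=30.
Check: V − E + F = 21 − 49 + 30 = 2.

49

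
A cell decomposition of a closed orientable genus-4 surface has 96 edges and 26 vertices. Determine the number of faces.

64

For a closed orientable surface of genus 4, χ = 2 − 2·4 = -6.
F = -6 − V + E = -6 − 26 + 96 = 64.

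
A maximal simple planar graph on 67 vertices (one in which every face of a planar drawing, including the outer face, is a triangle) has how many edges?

195

In a plane triangulation 3F = 2E and V − E + F = 2, so E = 3V − 6 = 3·67 − 6 = 195.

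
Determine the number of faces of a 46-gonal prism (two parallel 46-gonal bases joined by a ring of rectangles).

A prism on an n-gon has two n-gon bases and n rectangular sides: V = 2·46 = 92, E = 3·46 = 138, F = 46 + 2 = 48.
Check: V − E + F = 92 − 138 + 48 = 2.

48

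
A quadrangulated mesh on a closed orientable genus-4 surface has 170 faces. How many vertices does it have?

χ = 2 − 2·4 = -6, and every face is a square so 4F = 2E.
E = 4·170/2 = 340. Then V = -6 + E − F = -6 + 340 − 170 = 164.

164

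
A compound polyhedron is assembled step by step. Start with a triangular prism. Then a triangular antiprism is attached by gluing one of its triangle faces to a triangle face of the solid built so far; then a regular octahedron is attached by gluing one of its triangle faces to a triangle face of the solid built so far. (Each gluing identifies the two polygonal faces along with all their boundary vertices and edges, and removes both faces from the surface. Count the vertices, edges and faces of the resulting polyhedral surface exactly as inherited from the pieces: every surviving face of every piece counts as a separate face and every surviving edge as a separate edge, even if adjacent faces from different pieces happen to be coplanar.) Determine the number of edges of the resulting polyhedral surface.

27

A triangular prism: V=6, E=9, F=5.
Attach a triangular antiprism (V=6, E=12, F=8) along a 3-gon: merge 3 vertices and 3 edges, delete both glued faces → V=9, E=18, F=11.
Attach a regular octahedron (V=6, E=12, F=8) along a 3-gon: merge 3 vertices and 3 edges, delete both glued faces → V=12, E=27, F=17.
Check: V − E + F = 12 − 27 + 17 = 2.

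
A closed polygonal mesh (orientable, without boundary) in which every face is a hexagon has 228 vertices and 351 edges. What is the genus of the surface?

4

Every face is a hexagon and each edge borders two faces, so 6F = 2·351, giving F = 117.
χ = V − E + F = 228 − 351 + 117 = -6.
For a closed orientable surface χ = 2 − 2g, so g = (2 − (-6))/2 = 4.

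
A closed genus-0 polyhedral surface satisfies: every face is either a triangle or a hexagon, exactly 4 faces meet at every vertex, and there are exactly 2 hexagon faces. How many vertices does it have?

Let x be the number of triangles; then F = 2 + x.
Edge–face incidences: 2E = 6·2 + 3·x = 12 + 3x.
Every vertex has degree 4, so 4V = 2E.
Euler: V − E + F = 2 ⇒ (2E)/4 − E + (2 + x) = 2.
Multiply by 8: 2·(2E) − 4·(2E) + 8·(2 + x) = 16, i.e. 16 + 8x − 2·(12 + 3x) = 16.
Collecting terms: 2x − 8 = 16, so 2x = 24, so x = 12.
Then 2E = 12 + 3·12 = 48, so E = 24, V = 2E/4 = 12, F = 2 + 12 = 14.

12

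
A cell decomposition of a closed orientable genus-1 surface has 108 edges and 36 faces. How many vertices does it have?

For a closed orientable surface of genus 1, χ = 2 − 2·1 = 0.
V = 0 + E − F = 0 + 108 − 36 = 72.

72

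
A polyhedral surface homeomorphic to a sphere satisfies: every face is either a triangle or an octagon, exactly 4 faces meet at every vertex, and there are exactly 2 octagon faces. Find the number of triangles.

Let x be the number of triangles; then F = 2 + x.
Edge–face incidences: 2E = 8·2 + 3·x = 16 + 3x.
Every vertex has degree 4, so 4V = 2E.
Euler: V − E + F = 2 ⇒ (2E)/4 − E + (2 + x) = 2.
Multiply by 8: 2·(2E) − 4·(2E) + 8·(2 + x) = 16, i.e. 16 + 8x − 2·(16 + 3x) = 16.
Collecting terms: 2x − 16 = 16, so 2x = 32, so x = 16.
Then 2E = 16 + 3·16 = 64, so E = 32, V = 2E/4 = 16, F = 2 + 16 = 18.

16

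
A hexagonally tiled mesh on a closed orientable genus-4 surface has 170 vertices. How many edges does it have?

χ = 2 − 2·4 = -6, and every face is a hexagon so 6F = 2E.
V − E + F = -6 with E = 6F/2 gives 170 − (6/2 − 1)·F = -6, so F = 88 and E = 264.

264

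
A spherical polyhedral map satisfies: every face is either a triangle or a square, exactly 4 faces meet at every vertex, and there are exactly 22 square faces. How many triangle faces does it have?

Let x be the number of triangles; then F = 22 + x.
Edge–face incidences: 2E = 4·22 + 3·x = 88 + 3x.
Every vertex has degree 4, so 4V = 2E.
Euler: V − E + F = 2 ⇒ (2E)/4 − E + (22 + x) = 2.
Multiply by 8: 2·(2E) − 4·(2E) + 8·(22 + x) = 16, i.e. 176 + 8x − 2·(88 + 3x) = 16.
Collecting terms: 2x = 16, so x = 8.
Then 2E = 88 + 3·8 = 112, so E = 56, V = 2E/4 = 28, F = 22 + 8 = 30.

8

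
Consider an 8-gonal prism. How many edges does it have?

24

A prism on an n-gon has two n-gon bases and n rectangular sides: V = 2·8 = 16, E = 3·8 = 24, F = 8 + 2 = 10.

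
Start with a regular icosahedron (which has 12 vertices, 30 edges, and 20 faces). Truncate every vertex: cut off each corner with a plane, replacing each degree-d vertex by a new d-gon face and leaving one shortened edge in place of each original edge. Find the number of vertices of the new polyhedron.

60

Truncation replaces each original edge-end by a new vertex, so V′ = 2E = 60.
Each original edge survives, and each old vertex of degree d contributes d new edges; summing degrees gives Σd = 2E, so E′ = E + 2E = 3E = 90.
Each original face survives and each original vertex becomes one new face: F′ = F + V = 32.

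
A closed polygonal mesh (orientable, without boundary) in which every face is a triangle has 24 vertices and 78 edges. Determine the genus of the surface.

Every face is a triangle and each edge borders two faces, so 3F = 2·78, giving F = 52.
χ = V − E + F = 24 − 78 + 52 = -2.
For a closed orientable surface χ = 2 − 2g, so g = (2 − (-2))/2 = 2.

2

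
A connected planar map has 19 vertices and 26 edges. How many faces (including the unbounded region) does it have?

9

Euler's formula for a connected plane graph: V − E + F = 2, so F = 2 − 19 + 26 = 9.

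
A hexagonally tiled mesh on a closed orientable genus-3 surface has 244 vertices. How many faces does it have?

124

χ = 2 − 2·3 = -4, and every face is a hexagon so 6F = 2E.
V − E + F = -4 with E = 6F/2 gives 244 − (6/2 − 1)·F = -4, so F = 124 and E = 372.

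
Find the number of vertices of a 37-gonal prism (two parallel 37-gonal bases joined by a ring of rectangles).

74

A prism on an n-gon has two n-gon bases and n rectangular sides: V = 2·37 = 74, E = 3·37 = 111, F = 37 + 2 = 39.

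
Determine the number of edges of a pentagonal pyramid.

10

A pyramid on an n-gon base has one n-gon and n triangles: V = 5 + 1 = 6, E = 2·5 = 10, F = 5 + 1 = 6.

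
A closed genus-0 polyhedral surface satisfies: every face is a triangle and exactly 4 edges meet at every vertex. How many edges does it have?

12

Each face has 3 edges and each edge borders two faces, so 2E = 3F.
Each vertex has degree 4, so 4V = 2E and hence V = 3F/4.
Euler: V − E + F = 2 ⇒ (3F/4) − (3F/2) + F = 2.
Multiply by 8: (6 − 12 + 8)F = 16, i.e. 2F = 16.
So F = 8, E = 3·8/2 = 12, V = 3·8/4 = 6.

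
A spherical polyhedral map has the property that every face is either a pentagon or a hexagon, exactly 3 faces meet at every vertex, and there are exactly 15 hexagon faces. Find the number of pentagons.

Let x be the number of pentagons; then F = 15 + x.
Edge–face incidences: 2E = 6·15 + 5·x = 90 + 5x.
Every vertex has degree 3, so 3V = 2E.
Euler: V − E + F = 2 ⇒ (2E)/3 − E + (15 + x) = 2.
Multiply by 6: 2·(2E) − 3·(2E) + 6·(15 + x) = 12, i.e. 90 + 6x − (90 + 5x) = 12.
Collecting terms: x = 12.
Then 2E = 90 + 5·12 = 150, so E = 75, V = 2E/3 = 50, F = 15 + 12 = 27.

12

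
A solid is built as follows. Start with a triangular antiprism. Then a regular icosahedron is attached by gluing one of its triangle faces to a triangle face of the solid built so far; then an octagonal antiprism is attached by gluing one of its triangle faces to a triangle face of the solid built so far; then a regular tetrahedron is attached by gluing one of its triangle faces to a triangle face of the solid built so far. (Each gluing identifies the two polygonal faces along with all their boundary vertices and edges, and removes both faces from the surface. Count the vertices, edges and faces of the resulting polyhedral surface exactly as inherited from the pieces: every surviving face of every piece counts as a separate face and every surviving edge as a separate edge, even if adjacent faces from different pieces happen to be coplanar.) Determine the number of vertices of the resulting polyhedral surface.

A triangular antiprism: V=6, E=12, F=8.
Attach a regular icosahedron (V=12, E=30, F=20) along a 3-gon: merge 3 vertices and 3 edges, delete both glued faces → V=15, E=39, F=26.
Attach an octagonal antiprism (V=16, E=32, F=18) along a 3-gon: merge 3 vertices and 3 edges, delete both glued faces → V=28, E=68, F=42.
Attach a regular tetrahedron (V=4, E=6, F=4) along a 3-gon: merge 3 vertices and 3 edges, delete both glued faces → V=29, E=71, F=44.
Check: V − E + F = 29 − 71 + 44 = 2.

29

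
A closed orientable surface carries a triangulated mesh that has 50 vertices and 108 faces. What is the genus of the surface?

Every face is a triangle, so 2E = 3·108 = 324, giving E = 162.
χ = V − E + F = 50 − 162 + 108 = -4.
For a closed orientable surface χ = 2 − 2g, so g = (2 − (-4))/2 = 3.

3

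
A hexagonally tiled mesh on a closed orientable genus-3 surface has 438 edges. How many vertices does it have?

χ = 2 − 2·3 = -4, and every face is a hexagon so 6F = 2E.
F = 2E/6 = 146. Then V = -4 + E − F = -4 + 438 − 146 = 288.

288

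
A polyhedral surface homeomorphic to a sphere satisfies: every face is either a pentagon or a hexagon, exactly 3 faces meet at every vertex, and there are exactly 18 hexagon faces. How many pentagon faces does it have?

12

Let x be the number of pentagons; then F = 18 + x.
Edge–face incidences: 2E = 6·18 + 5·x = 108 + 5x.
Every vertex has degree 3, so 3V = 2E.
Euler: V − E + F = 2 ⇒ (2E)/3 − E + (18 + x) = 2.
Multiply by 6: 2·(2E) − 3·(2E) + 6·(18 + x) = 12, i.e. 108 + 6x − (108 + 5x) = 12.
Collecting terms: x = 12.
Then 2E = 108 + 5·12 = 168, so E = 84, V = 2E/3 = 56, F = 18 + 12 = 30.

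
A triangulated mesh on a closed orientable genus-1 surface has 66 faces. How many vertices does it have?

33

χ = 2 − 2·1 = 0, and every face is a triangle so 3F = 2E.
E = 3·66/2 = 99. Then V = 0 + E − F = 0 + 99 − 66 = 33.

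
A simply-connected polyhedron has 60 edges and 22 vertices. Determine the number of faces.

Here V − E + F = 2.
F = 2 − V + E = 2 − 22 + 60 = 40.

40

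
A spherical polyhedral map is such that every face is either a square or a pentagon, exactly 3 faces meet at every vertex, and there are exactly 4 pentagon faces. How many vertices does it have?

Let x be the number of squares; then F = 4 + x.
Edge–face incidences: 2E = 5·4 + 4·x = 20 + 4x.
Every vertex has degree 3, so 3V = 2E.
Euler: V − E + F = 2 ⇒ (2E)/3 − E + (4 + x) = 2.
Multiply by 6: 2·(2E) − 3·(2E) + 6·(4 + x) = 12, i.e. 24 + 6x − (20 + 4x) = 12.
Collecting terms: 2x + 4 = 12, so 2x = 8, so x = 4.
Then 2E = 20 + 4·4 = 36, so E = 18, V = 2E/3 = 12, F = 4 + 4 = 8.

12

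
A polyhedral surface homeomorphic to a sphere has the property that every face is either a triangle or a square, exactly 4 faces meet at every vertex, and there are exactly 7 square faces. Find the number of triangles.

Let x be the number of triangles; then F = 7 + x.
Edge–face incidences: 2E = 4·7 + 3·x = 28 + 3x.
Every vertex has degree 4, so 4V = 2E.
Euler: V − E + F = 2 ⇒ (2E)/4 − E + (7 + x) = 2.
Multiply by 8: 2·(2E) − 4·(2E) + 8·(7 + x) = 16, i.e. 56 + 8x − 2·(28 + 3x) = 16.
Collecting terms: 2x = 16, so x = 8.
Then 2E = 28 + 3·8 = 52, so E = 26, V = 2E/4 = 13, F = 7 + 8 = 15.

8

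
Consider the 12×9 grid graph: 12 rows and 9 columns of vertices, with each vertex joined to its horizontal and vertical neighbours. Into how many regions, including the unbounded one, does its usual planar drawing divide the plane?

89

The grid has V = 12·9 = 108 vertices and E = 12·8 + 9·11 = 195 edges.
F = 2 − V + E = 2 − 108 + 195 = 89.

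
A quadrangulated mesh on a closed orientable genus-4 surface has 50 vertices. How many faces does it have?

χ = 2 − 2·4 = -6, and every face is a square so 4F = 2E.
V − E + F = -6 with E = 4F/2 gives 50 − (4/2 − 1)·F = -6, so F = 56 and E = 112.

56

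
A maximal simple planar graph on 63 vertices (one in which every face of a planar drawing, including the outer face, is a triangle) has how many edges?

In a plane triangulation 3F = 2E and V − E + F = 2, so E = 3V − 6 = 3·63 − 6 = 183.

183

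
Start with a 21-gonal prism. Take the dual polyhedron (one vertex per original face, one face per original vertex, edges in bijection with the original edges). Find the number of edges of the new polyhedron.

The base solid has V = 42, E = 63, F = 23.
The dual swaps V and F and preserves E: V′ = F = 23, E′ = E = 63, F′ = V = 42.

63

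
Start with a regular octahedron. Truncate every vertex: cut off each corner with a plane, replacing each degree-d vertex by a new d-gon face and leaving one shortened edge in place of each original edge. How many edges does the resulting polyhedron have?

The base solid has V = 6, E = 12, F = 8.
Truncation replaces each original edge-end by a new vertex, so V′ = 2E = 24.
Each original edge survives, and each old vertex of degree d contributes d new edges; summing degrees gives Σd = 2E, so E′ = E + 2E = 3E = 36.
Each original face survives and each original vertex becomes one new face: F′ = F + V = 14.

36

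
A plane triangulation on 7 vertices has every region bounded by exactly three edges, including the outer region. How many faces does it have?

In a plane triangulation 3F = 2E and V − E + F = 2, so F = 2V − 4 = 2·7 − 4 = 10.

10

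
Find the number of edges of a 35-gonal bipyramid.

A bipyramid over an n-gon has 2n triangular faces and n + 2 vertices: V = 35 + 2 = 37, E = 3·35 = 105, F = 2·35 = 70.

105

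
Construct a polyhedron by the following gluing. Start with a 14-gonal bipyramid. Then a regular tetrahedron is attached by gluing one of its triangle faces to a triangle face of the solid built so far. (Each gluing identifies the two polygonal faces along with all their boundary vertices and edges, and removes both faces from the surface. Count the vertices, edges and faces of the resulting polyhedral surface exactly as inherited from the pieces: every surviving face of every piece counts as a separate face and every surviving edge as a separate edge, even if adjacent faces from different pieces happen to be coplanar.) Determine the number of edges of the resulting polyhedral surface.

45

A 14-gonal bipyramid: V=16, E=42, F=28.
Attach a regular tetrahedron (V=4, E=6, F=4) along a 3-gon: merge 3 vertices and 3 edges, delete both glued faces → V=17, E=45, F=30.
Check: V − E + F = 17 − 45 + 30 = 2.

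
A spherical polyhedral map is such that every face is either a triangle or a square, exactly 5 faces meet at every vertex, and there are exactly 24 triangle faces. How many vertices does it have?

16

Let x be the number of squares; then F = 24 + x.
Edge–face incidences: 2E = 3·24 + 4·x = 72 + 4x.
Every vertex has degree 5, so 5V = 2E.
Euler: V − E + F = 2 ⇒ (2E)/5 − E + (24 + x) = 2.
Multiply by 10: 2·(2E) − 5·(2E) + 10·(24 + x) = 20, i.e. 240 + 10x − 3·(72 + 4x) = 20.
Collecting terms: −2x + 24 = 20, so −2x = −4, so x = 2.
Then 2E = 72 + 4·2 = 80, so E = 40, V = 2E/5 = 16, F = 24 + 2 = 26.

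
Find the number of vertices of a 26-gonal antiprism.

An antiprism on an n-gon has two n-gon caps and 2n triangles: V = 2·26 = 52, E = 4·26 = 104, F = 2·26 + 2 = 54.

52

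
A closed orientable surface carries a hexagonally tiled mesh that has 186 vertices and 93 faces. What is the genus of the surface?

Every face is a hexagon, so 2E = 6·93 = 558, giving E = 279.
χ = V − E + F = 186 − 279 + 93 = 0.
For a closed orientable surface χ = 2 − 2g, so g = (2 − (0))/2 = 1.

1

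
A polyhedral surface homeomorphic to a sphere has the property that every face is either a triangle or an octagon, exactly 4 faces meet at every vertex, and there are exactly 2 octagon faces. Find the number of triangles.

Let x be the number of triangles; then F = 2 + x.
Edge–face incidences: 2E = 8·2 + 3·x = 16 + 3x.
Every vertex has degree 4, so 4V = 2E.
Euler: V − E + F = 2 ⇒ (2E)/4 − E + (2 + x) = 2.
Multiply by 8: 2·(2E) − 4·(2E) + 8·(2 + x) = 16, i.e. 16 + 8x − 2·(16 + 3x) = 16.
Collecting terms: 2x − 16 = 16, so 2x = 32, so x = 16.
Then 2E = 16 + 3·16 = 64, so E = 32, V = 2E/4 = 16, F = 2 + 16 = 18.

16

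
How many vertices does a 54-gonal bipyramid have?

A bipyramid over an n-gon has 2n triangular faces and n + 2 vertices: V = 54 + 2 = 56, E = 3·54 = 162, F = 2·54 = 108.

56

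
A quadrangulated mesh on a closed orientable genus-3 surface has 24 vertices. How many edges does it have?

56

χ = 2 − 2·3 = -4, and every face is a square so 4F = 2E.
V − E + F = -4 with E = 4F/2 gives 24 − (4/2 − 1)·F = -4, so F = 28 and E = 56.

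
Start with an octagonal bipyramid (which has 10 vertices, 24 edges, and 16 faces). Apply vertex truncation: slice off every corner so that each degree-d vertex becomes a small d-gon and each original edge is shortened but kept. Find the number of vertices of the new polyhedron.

48

Truncation replaces each original edge-end by a new vertex, so V′ = 2E = 48.
Each original edge survives, and each old vertex of degree d contributes d new edges; summing degrees gives Σd = 2E, so E′ = E + 2E = 3E = 72.
Each original face survives and each original vertex becomes one new face: F′ = F + V = 26.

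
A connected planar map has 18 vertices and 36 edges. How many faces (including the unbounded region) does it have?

20

Euler's formula for a connected plane graph: V − E + F = 2, so F = 2 − 18 + 36 = 20.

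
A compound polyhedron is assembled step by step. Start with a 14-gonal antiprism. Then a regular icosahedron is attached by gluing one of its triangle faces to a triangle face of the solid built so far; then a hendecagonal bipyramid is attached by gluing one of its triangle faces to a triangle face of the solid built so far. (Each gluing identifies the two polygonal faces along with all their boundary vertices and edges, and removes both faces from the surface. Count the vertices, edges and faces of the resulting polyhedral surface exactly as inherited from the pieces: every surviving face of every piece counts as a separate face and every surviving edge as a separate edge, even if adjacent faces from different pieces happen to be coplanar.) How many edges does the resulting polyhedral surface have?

113

A 14-gonal antiprism: V=28, E=56, F=30.
Attach a regular icosahedron (V=12, E=30, F=20) along a 3-gon: merge 3 vertices and 3 edges, delete both glued faces → V=37, E=83, F=48.
Attach a hendecagonal bipyramid (V=13, E=33, F=22) along a 3-gon: merge 3 vertices and 3 edges, delete both glued faces → V=47, E=113, F=68.
Check: V − E + F = 47 − 113 + 68 = 2.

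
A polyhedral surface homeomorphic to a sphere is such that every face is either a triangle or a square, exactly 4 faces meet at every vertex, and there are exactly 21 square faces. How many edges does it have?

Let x be the number of triangles; then F = 21 + x.
Edge–face incidences: 2E = 4·21 + 3·x = 84 + 3x.
Every vertex has degree 4, so 4V = 2E.
Euler: V − E + F = 2 ⇒ (2E)/4 − E + (21 + x) = 2.
Multiply by 8: 2·(2E) − 4·(2E) + 8·(21 + x) = 16, i.e. 168 + 8x − 2·(84 + 3x) = 16.
Collecting terms: 2x = 16, so x = 8.
Then 2E = 84 + 3·8 = 108, so E = 54, V = 2E/4 = 27, F = 21 + 8 = 29.

54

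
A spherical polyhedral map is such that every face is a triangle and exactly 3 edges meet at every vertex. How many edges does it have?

6

Each face has 3 edges and each edge borders two faces, so 2E = 3F.
Each vertex has degree 3, so 3V = 2E and hence V = 3F/3.
Euler: V − E + F = 2 ⇒ (3F/3) − (3F/2) + F = 2.
Multiply by 6: (6 − 9 + 6)F = 12, i.e. 3F = 12.
So F = 4, E = 3·4/2 = 6, V = 3·4/3 = 4.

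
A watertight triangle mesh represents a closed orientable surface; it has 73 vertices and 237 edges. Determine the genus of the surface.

Every face is a triangle and each edge borders two faces, so 3F = 2·237, giving F = 158.
χ = V − E + F = 73 − 237 + 158 = -6.
For a closed orientable surface χ = 2 − 2g, so g = (2 − (-6))/2 = 4.

4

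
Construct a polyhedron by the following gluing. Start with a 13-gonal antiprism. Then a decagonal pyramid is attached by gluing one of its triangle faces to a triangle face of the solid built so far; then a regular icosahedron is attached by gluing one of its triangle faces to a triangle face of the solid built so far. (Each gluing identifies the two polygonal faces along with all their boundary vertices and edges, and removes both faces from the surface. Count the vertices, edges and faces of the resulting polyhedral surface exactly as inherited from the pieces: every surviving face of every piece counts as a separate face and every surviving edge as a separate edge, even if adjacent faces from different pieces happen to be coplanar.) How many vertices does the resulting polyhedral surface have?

43

A 13-gonal antiprism: V=26, E=52, F=28.
Attach a decagonal pyramid (V=11, E=20, F=11) along a 3-gon: merge 3 vertices and 3 edges, delete both glued faces → V=34, E=69, F=37.
Attach a regular icosahedron (V=12, E=30, F=20) along a 3-gon: merge 3 vertices and 3 edges, delete both glued faces → V=43, E=96, F=55.
Check: V − E + F = 43 − 96 + 55 = 2.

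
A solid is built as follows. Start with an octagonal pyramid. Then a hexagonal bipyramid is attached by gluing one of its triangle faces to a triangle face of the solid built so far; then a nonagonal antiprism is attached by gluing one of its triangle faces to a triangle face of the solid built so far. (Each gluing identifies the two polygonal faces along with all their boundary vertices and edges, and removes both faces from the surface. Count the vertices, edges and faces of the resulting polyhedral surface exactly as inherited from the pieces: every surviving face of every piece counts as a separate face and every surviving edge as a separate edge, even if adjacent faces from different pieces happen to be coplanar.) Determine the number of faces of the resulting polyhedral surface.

An octagonal pyramid: V=9, E=16, F=9.
Attach a hexagonal bipyramid (V=8, E=18, F=12) along a 3-gon: merge 3 vertices and 3 edges, delete both glued faces → V=14, E=31, F=19.
Attach a nonagonal antiprism (V=18, E=36, F=20) along a 3-gon: merge 3 vertices and 3 edges, delete both glued faces → V=29, E=64, F=37.
Check: V − E + F = 29 − 64 + 37 = 2.

37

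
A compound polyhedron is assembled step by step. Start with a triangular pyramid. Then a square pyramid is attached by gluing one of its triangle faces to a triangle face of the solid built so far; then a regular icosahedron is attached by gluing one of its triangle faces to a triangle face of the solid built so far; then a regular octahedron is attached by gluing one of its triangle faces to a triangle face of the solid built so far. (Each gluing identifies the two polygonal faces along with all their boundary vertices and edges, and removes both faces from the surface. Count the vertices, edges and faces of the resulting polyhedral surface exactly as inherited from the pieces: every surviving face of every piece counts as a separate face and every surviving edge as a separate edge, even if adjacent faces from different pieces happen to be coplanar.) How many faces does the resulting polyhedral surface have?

A triangular pyramid: V=4, E=6, F=4.
Attach a square pyramid (V=5, E=8, F=5) along a 3-gon: merge 3 vertices and 3 edges, delete both glued faces → V=6, E=11, F=7.
Attach a regular icosahedron (V=12, E=30, F=20) along a 3-gon: merge 3 vertices and 3 edges, delete both glued faces → V=15, E=38, F=25.
Attach a regular octahedron (V=6, E=12, F=8) along a 3-gon: merge 3 vertices and 3 edges, delete both glued faces → V=18, E=47, F=31.
Check: V − E + F = 18 − 47 + 31 = 2.

31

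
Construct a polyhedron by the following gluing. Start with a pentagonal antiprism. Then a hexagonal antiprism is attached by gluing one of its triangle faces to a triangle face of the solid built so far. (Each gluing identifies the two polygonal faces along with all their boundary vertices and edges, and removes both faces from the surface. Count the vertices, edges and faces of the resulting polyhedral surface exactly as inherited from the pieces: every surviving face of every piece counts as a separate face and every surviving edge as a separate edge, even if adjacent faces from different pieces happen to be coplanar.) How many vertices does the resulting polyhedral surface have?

A pentagonal antiprism: V=10, E=20, F=12.
Attach a hexagonal antiprism (V=12, E=24, F=14) along a 3-gon: merge 3 vertices and 3 edges, delete both glued faces → V=19, E=41, F=24.
Check: V − E + F = 19 − 41 + 24 = 2.

19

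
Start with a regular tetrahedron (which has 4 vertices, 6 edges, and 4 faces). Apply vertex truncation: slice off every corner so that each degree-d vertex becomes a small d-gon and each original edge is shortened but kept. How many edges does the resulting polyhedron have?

Truncation replaces each original edge-end by a new vertex, so V′ = 2E = 12.
Each original edge survives, and each old vertex of degree d contributes d new edges; summing degrees gives Σd = 2E, so E′ = E + 2E = 3E = 18.
Each original face survives and each original vertex becomes one new face: F′ = F + V = 8.

18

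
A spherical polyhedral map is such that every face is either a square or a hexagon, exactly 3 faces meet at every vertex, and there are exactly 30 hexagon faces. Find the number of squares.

6

Let x be the number of squares; then F = 30 + x.
Edge–face incidences: 2E = 6·30 + 4·x = 180 + 4x.
Every vertex has degree 3, so 3V = 2E.
Euler: V − E + F = 2 ⇒ (2E)/3 − E + (30 + x) = 2.
Multiply by 6: 2·(2E) − 3·(2E) + 6·(30 + x) = 12, i.e. 180 + 6x − (180 + 4x) = 12.
Collecting terms: 2x = 12, so x = 6.
Then 2E = 180 + 4·6 = 204, so E = 102, V = 2E/3 = 68, F = 30 + 6 = 36.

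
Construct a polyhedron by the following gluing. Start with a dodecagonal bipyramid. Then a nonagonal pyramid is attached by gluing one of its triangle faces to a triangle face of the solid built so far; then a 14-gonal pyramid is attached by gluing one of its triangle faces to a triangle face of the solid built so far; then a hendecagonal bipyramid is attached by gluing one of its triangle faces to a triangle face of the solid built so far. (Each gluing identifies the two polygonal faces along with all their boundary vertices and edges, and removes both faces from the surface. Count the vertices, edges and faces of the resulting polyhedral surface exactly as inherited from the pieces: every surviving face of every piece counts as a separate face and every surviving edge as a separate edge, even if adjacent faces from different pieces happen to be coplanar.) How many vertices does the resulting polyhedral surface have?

A dodecagonal bipyramid: V=14, E=36, F=24.
Attach a nonagonal pyramid (V=10, E=18, F=10) along a 3-gon: merge 3 vertices and 3 edges, delete both glued faces → V=21, E=51, F=32.
Attach a 14-gonal pyramid (V=15, E=28, F=15) along a 3-gon: merge 3 vertices and 3 edges, delete both glued faces → V=33, E=76, F=45.
Attach a hendecagonal bipyramid (V=13, E=33, F=22) along a 3-gon: merge 3 vertices and 3 edges, delete both glued faces → V=43, E=106, F=65.
Check: V − E + F = 43 − 106 + 65 = 2.

43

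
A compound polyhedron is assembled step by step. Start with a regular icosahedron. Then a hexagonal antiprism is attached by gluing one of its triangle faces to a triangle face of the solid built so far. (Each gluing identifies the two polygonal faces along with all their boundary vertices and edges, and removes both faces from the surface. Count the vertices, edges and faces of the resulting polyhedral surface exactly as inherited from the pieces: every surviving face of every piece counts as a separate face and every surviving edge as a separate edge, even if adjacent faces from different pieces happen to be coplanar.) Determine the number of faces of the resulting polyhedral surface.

32

A regular icosahedron: V=12, E=30, F=20.
Attach a hexagonal antiprism (V=12, E=24, F=14) along a 3-gon: merge 3 vertices and 3 edges, delete both glued faces → V=21, E=51, F=32.
Check: V − E + F = 21 − 51 + 32 = 2.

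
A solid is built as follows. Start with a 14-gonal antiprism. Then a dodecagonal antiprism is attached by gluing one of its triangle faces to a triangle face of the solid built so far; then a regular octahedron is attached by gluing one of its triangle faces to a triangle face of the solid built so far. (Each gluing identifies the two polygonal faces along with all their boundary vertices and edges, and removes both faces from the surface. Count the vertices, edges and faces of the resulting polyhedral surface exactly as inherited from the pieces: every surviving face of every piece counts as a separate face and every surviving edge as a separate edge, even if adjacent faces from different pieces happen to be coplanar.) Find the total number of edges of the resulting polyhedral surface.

110

A 14-gonal antiprism: V=28, E=56, F=30.
Attach a dodecagonal antiprism (V=24, E=48, F=26) along a 3-gon: merge 3 vertices and 3 edges, delete both glued faces → V=49, E=101, F=54.
Attach a regular octahedron (V=6, E=12, F=8) along a 3-gon: merge 3 vertices and 3 edges, delete both glued faces → V=52, E=110, F=60.
Check: V − E + F = 52 − 110 + 60 = 2.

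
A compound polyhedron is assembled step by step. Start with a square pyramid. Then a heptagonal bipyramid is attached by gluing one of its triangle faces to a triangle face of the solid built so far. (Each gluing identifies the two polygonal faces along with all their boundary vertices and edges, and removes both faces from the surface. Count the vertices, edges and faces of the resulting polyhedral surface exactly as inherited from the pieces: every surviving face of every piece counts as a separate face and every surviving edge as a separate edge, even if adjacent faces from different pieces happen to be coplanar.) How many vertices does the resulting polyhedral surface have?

11

A square pyramid: V=5, E=8, F=5.
Attach a heptagonal bipyramid (V=9, E=21, F=14) along a 3-gon: merge 3 vertices and 3 edges, delete both glued faces → V=11, E=26, F=17.
Check: V − E + F = 11 − 26 + 17 = 2.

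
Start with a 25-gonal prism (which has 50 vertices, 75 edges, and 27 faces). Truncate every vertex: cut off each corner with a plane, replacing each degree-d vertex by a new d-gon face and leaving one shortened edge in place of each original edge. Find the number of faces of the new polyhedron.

Truncation replaces each original edge-end by a new vertex, so V′ = 2E = 150.
Each original edge survives, and each old vertex of degree d contributes d new edges; summing degrees gives Σd = 2E, so E′ = E + 2E = 3E = 225.
Each original face survives and each original vertex becomes one new face: F′ = F + V = 77.

77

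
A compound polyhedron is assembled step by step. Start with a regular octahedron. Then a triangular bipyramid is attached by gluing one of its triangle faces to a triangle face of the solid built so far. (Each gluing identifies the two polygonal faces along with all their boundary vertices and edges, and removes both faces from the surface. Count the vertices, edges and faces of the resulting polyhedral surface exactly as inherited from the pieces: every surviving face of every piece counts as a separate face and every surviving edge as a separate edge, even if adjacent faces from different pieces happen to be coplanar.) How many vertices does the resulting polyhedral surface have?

8

A regular octahedron: V=6, E=12, F=8.
Attach a triangular bipyramid (V=5, E=9, F=6) along a 3-gon: merge 3 vertices and 3 edges, delete both glued faces → V=8, E=18, F=12.
Check: V − E + F = 8 − 18 + 12 = 2.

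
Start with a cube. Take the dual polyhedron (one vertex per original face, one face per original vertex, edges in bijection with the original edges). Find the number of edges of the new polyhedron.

The base solid has V = 8, E = 12, F = 6.
The dual swaps V and F and preserves E: V′ = F = 6, E′ = E = 12, F′ = V = 8.

12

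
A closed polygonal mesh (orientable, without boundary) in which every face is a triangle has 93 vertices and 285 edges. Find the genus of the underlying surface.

2

Every face is a triangle and each edge borders two faces, so 3F = 2·285, giving F = 190.
χ = V − E + F = 93 − 285 + 190 = -2.
For a closed orientable surface χ = 2 − 2g, so g = (2 − (-2))/2 = 2.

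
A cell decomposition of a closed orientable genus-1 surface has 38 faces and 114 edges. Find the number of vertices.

76

For a closed orientable surface of genus 1, χ = 2 − 2·1 = 0.
V = 0 + E − F = 0 + 114 − 38 = 76.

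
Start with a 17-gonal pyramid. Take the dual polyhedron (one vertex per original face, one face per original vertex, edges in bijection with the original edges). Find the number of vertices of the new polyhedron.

The base solid has V = 18, E = 34, F = 18.
The dual swaps V and F and preserves E: V′ = F = 18, E′ = E = 34, F′ = V = 18.

18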